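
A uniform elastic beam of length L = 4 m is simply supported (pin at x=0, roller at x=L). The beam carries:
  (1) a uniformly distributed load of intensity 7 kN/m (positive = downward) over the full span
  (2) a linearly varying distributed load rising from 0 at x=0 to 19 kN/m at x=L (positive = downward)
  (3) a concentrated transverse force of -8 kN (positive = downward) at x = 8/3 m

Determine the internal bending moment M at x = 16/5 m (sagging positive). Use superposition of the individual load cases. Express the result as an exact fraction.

Load 1 — uniform load w=7 kN/m over full span:
  M_1 = wx(L-x)/2 = 7·(16/5)·(4-(16/5))/2 = 224/25 kN·m
Load 2 — triangular load w₀=19 kN/m (0→w₀ over full span):
  M_2 = w₀Lx/6 - w₀x³/(6L) = 19·4·(16/5)/6 - 19·(16/5)³/(6·4) = 1824/125 kN·m
Load 3 — point force P=-8 kN at a=8/3 m (b=L-a=4/3):
  M_3 = Pa(L-x)/L  [x>a] = (-8)·(8/3)·(4-(16/5))/4 = -64/15 kN·m
Superposition: M = Σ M_i = 7232/375 kN·m ≈ 19.285333 kN·m

M(16/5) = 7232/375 kN·m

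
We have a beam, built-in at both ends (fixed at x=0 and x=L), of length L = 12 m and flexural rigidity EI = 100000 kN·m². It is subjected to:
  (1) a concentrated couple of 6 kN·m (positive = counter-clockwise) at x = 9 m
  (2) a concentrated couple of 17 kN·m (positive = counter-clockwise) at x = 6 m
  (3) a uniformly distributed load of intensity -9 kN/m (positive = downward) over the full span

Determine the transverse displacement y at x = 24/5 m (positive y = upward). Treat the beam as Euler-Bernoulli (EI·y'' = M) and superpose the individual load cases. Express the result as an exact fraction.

y(24/5) = 66699/15625000 m

Load 1 — applied couple M₀=6 kN·m at a=9 m (b=L-a=3):
  y_1 = (R_Ax³/6 - M_Ax²/2)/EI  [x≤a] with R_A=9/16, M_A=15/8 = ((9/16)·(24/5)³/6 - (15/8)·(24/5)²/2)/100000 = -351/3125000 m
Load 2 — applied couple M₀=17 kN·m at a=6 m (b=L-a=6):
  y_2 = (R_Ax³/6 - M_Ax²/2)/EI  [x≤a] with R_A=17/8, M_A=17/4 = ((17/8)·(24/5)³/6 - (17/4)·(24/5)²/2)/100000 = -153/1562500 m
Load 3 — uniform load w=-9 kN/m over full span:
  y_3 = -wx²(L-x)²/(24EI) = -(-9)·(24/5)²·(12-(24/5))²/(24·100000) = 8748/1953125 m
Superposition: y = Σ y_i = 66699/15625000 m ≈ 0.004269 m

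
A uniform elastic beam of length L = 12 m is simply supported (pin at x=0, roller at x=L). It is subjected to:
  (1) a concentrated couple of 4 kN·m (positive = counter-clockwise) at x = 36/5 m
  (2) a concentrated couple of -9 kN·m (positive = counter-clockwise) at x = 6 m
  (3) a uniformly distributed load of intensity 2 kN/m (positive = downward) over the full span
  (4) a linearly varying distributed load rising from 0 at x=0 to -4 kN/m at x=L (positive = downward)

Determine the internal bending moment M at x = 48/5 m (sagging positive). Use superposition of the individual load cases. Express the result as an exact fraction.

M(48/5) = -451/125 kN·m

Load 1 — applied couple M₀=4 kN·m at a=36/5 m (b=L-a=24/5):
  M_1 = M₀x/L - M₀  [x>a] = 4·(48/5)/12 - 4 = -4/5 kN·m
Load 2 — applied couple M₀=-9 kN·m at a=6 m (b=L-a=6):
  M_2 = M₀x/L - M₀  [x>a] = (-9)·(48/5)/12 - (-9) = 9/5 kN·m
Load 3 — uniform load w=2 kN/m over full span:
  M_3 = wx(L-x)/2 = 2·(48/5)·(12-(48/5))/2 = 576/25 kN·m
Load 4 — triangular load w₀=-4 kN/m (0→w₀ over full span):
  M_4 = w₀Lx/6 - w₀x³/(6L) = (-4)·12·(48/5)/6 - (-4)·(48/5)³/(6·12) = -3456/125 kN·m
Superposition: M = Σ M_i = -451/125 kN·m ≈ -3.608000 kN·m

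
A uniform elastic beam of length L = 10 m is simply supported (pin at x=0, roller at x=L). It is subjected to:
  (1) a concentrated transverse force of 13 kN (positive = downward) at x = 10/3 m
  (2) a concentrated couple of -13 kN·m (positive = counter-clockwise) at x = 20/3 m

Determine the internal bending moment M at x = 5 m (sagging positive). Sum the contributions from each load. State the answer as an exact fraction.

M(5) = 91/6 kN·m

Load 1 — point force P=13 kN at a=10/3 m (b=L-a=20/3):
  M_1 = Pa(L-x)/L  [x>a] = 13·(10/3)·(10-5)/10 = 65/3 kN·m
Load 2 — applied couple M₀=-13 kN·m at a=20/3 m (b=L-a=10/3):
  M_2 = M₀x/L  [x≤a] = (-13)·5/10 = -13/2 kN·m
Superposition: M = Σ M_i = 91/6 kN·m ≈ 15.166667 kN·m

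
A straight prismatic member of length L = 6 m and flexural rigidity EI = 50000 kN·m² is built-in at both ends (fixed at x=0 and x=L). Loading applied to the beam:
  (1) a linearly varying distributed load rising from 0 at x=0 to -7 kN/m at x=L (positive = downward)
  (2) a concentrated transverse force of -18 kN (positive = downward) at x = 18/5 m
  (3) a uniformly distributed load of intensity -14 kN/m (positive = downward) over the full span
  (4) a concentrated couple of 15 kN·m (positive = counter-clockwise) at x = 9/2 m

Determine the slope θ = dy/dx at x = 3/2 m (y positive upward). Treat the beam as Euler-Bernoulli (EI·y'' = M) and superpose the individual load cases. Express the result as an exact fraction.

Load 1 — triangular load w₀=-7 kN/m (0→w₀ over full span):
  θ_1 = -w₀(2x(L-x)(L-2x)(x+2L)+x²(L-x)²)/(120LEI) = -(-7)·(2·(3/2)·(6-(3/2))·(6-2·(3/2))·((3/2)+2·6)+(3/2)²·(6-(3/2))²)/(120·6·50000) = 7371/64000000 rad
Load 2 — point force P=-18 kN at a=18/5 m (b=L-a=12/5):
  θ_2 = -Pb²x(2aL-(3a+b)x)/(2L³EI)  [x≤a] = -(-18)·(12/5)²·(3/2)·(2·(18/5)·6-(3·(18/5)+(12/5))·(3/2))/(2·6³·50000) = 1053/6250000 rad
Load 3 — uniform load w=-14 kN/m over full span:
  θ_3 = -wx(L-x)(L-2x)/(12EI) = -(-14)·(3/2)·(6-(3/2))·(6-2·(3/2))/(12·50000) = 189/400000 rad
Load 4 — applied couple M₀=15 kN·m at a=9/2 m (b=L-a=3/2):
  θ_4 = (R_Ax²/2 - M_Ax)/EI  [x≤a] with R_A=45/16, M_A=75/16 = ((45/16)·(3/2)²/2 - (75/16)·(3/2))/50000 = -99/1280000 rad
Superposition: θ = Σ θ_i = 1086093/1600000000 rad ≈ 0.000679 rad

θ(3/2) = 1086093/1600000000 rad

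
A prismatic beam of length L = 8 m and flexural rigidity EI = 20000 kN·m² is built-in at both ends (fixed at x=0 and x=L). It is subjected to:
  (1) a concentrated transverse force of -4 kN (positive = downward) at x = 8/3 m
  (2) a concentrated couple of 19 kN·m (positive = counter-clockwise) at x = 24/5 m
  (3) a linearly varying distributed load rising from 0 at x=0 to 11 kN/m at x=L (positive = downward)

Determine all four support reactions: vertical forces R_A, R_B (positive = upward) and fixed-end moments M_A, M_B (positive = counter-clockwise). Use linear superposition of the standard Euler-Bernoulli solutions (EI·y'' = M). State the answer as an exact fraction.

Load 1 — point force P=-4 kN at a=8/3 m (b=L-a=16/3):
  R_A = Pb²(3a+b)/L³ = (-4)·(16/3)²·(3·(8/3)+(16/3))/8³ = -80/27 kN
  M_A = Pab²/L² = (-4)·(8/3)·(16/3)²/8² = -128/27 kN·m
  R_B = Pa²(a+3b)/L³ = (-4)·(8/3)²·((8/3)+3·(16/3))/8³ = -28/27 kN
  M_B = -Pa²b/L² = -(-4)·(8/3)²·(16/3)/8² = 64/27 kN·m
Load 2 — applied couple M₀=19 kN·m at a=24/5 m (b=L-a=16/5):
  R_A = 6M₀ab/L³ = 6·19·(24/5)·(16/5)/8³ = 171/50 kN
  M_A = M₀b(2a-b)/L² = 19·(16/5)·(2·(24/5)-(16/5))/8² = 152/25 kN·m
  R_B = -6M₀ab/L³ = -6·19·(24/5)·(16/5)/8³ = -171/50 kN
  M_B = M₀a(2b-a)/L² = 19·(24/5)·(2·(16/5)-(24/5))/8² = 57/25 kN·m
Load 3 — triangular load w₀=11 kN/m (0→w₀ over full span):
  R_A = 3w₀L/20 = 3·11·8/20 = 66/5 kN
  M_A = w₀L²/30 = 11·8²/30 = 352/15 kN·m
  R_B = 7w₀L/20 = 7·11·8/20 = 154/5 kN
  M_B = -w₀L²/20 = -11·8²/20 = -176/5 kN·m
Superposition: R_A = 18437/1350 kN, M_A = 16744/675 kN·m, R_B = 35563/1350 kN, M_B = -20621/675 kN·m

R_A = 18437/1350 kN, M_A = 16744/675 kN·m, R_B = 35563/1350 kN, M_B = -20621/675 kN·m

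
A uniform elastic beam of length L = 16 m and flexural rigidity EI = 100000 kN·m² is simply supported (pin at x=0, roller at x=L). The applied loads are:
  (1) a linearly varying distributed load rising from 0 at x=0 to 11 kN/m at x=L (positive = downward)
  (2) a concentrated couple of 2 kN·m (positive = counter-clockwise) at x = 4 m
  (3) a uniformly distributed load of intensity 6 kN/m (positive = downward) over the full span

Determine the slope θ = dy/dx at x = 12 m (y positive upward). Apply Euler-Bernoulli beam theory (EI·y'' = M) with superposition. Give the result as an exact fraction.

θ(12) = 1888/140625 rad

Load 1 — triangular load w₀=11 kN/m (0→w₀ over full span):
  θ_1 = -w₀(7L⁴-30L²x²+15x⁴)/(360LEI) = -11·(7·16⁴-30·16²·12²+15·12⁴)/(360·16·100000) = 14443/2250000 rad
Load 2 — applied couple M₀=2 kN·m at a=4 m (b=L-a=12):
  θ_2 = (M₀x²/(2L)-M₀(x-a)+C₁)/EI  [x>a] with C₁=M₀(3b²-L²)/(6L)=11/3 = (2·12²/(2·16)-2·(12-4)+(11/3))/100000 = -1/30000 rad
Load 3 — uniform load w=6 kN/m over full span:
  θ_3 = -w(L³-6Lx²+4x³)/(24EI) = -6·(16³-6·16·12²+4·12³)/(24·100000) = 22/3125 rad
Superposition: θ = Σ θ_i = 1888/140625 rad ≈ 0.013426 rad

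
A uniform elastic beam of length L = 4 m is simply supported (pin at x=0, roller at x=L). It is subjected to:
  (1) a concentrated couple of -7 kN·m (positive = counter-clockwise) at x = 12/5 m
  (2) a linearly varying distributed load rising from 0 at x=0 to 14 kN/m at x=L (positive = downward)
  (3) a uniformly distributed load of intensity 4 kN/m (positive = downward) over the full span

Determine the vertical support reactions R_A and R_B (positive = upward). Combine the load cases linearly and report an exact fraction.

Load 1 — applied couple M₀=-7 kN·m at a=12/5 m (b=L-a=8/5):
  R_A = M₀/L = (-7)/4 = -7/4 kN
  R_B = -M₀/L = -(-7)/4 = 7/4 kN
Load 2 — triangular load w₀=14 kN/m (0→w₀ over full span):
  R_A = w₀L/6 = 14·4/6 = 28/3 kN
  R_B = w₀L/3 = 14·4/3 = 56/3 kN
Load 3 — uniform load w=4 kN/m over full span:
  R_A = wL/2 = 4·4/2 = 8 kN
  R_B = wL/2 = 4·4/2 = 8 kN
Superposition: R_A = 187/12 kN, R_B = 341/12 kN

R_A = 187/12 kN, R_B = 341/12 kN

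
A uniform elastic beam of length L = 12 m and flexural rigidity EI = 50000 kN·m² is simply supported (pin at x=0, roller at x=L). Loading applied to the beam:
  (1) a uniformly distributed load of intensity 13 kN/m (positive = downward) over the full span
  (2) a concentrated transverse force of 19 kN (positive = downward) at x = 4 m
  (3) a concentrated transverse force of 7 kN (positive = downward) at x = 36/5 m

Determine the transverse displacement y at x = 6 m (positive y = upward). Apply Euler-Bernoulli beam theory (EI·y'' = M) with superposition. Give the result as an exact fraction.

y(6) = -811979/9375000 m

Load 1 — uniform load w=13 kN/m over full span:
  y_1 = -wx(L³-2Lx²+x³)/(24EI) = -13·6·(12³-2·12·6²+6³)/(24·50000) = -351/5000 m
Load 2 — point force P=19 kN at a=4 m (b=L-a=8):
  y_2 = -Pa(L-x)(2Lx-a²-x²)/(6LEI)  [x>a] = -19·4·(12-6)·(2·12·6-4²-6²)/(6·12·50000) = -437/37500 m
Load 3 — point force P=7 kN at a=36/5 m (b=L-a=24/5):
  y_3 = -Pbx(L²-b²-x²)/(6LEI)  [x≤a] = -7·(24/5)·6·(12²-(24/5)²-6²)/(6·12·50000) = -3717/781250 m
Superposition: y = Σ y_i = -811979/9375000 m ≈ -0.086611 m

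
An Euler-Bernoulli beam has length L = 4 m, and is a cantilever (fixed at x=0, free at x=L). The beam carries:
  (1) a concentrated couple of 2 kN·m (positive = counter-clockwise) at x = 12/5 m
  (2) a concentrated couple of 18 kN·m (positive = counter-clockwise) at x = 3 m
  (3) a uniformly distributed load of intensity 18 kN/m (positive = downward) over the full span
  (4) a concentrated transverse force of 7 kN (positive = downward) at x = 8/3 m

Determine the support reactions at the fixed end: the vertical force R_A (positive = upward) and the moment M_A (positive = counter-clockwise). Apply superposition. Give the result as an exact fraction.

R_A = 79 kN, M_A = 428/3 kN·m

Load 1 — applied couple M₀=2 kN·m at a=12/5 m (b=L-a=8/5):
  R_A = 0 kN
  M_A = -M₀ = -2 kN·m
Load 2 — applied couple M₀=18 kN·m at a=3 m (b=L-a=1):
  R_A = 0 kN
  M_A = -M₀ = -18 kN·m
Load 3 — uniform load w=18 kN/m over full span:
  R_A = wL = 18·4 = 72 kN
  M_A = wL²/2 = 18·4²/2 = 144 kN·m
Load 4 — point force P=7 kN at a=8/3 m (b=L-a=4/3):
  R_A = P = 7 kN
  M_A = Pa = 7·(8/3) = 56/3 kN·m
Superposition: R_A = 79 kN, M_A = 428/3 kN·m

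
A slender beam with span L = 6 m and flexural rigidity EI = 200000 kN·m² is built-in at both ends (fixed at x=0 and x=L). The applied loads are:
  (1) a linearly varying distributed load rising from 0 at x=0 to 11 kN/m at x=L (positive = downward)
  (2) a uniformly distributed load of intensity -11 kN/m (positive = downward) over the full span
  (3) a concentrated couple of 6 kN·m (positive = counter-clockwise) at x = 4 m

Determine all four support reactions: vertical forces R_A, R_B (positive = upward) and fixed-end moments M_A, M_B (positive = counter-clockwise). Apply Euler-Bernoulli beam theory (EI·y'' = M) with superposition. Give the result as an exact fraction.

R_A = -653/30 kN, M_A = -89/5 kN·m, R_B = -337/30 kN, M_B = 66/5 kN·m

Load 1 — triangular load w₀=11 kN/m (0→w₀ over full span):
  R_A = 3w₀L/20 = 3·11·6/20 = 99/10 kN
  M_A = w₀L²/30 = 11·6²/30 = 66/5 kN·m
  R_B = 7w₀L/20 = 7·11·6/20 = 231/10 kN
  M_B = -w₀L²/20 = -11·6²/20 = -99/5 kN·m
Load 2 — uniform load w=-11 kN/m over full span:
  R_A = wL/2 = (-11)·6/2 = -33 kN
  M_A = wL²/12 = (-11)·6²/12 = -33 kN·m
  R_B = wL/2 = (-11)·6/2 = -33 kN
  M_B = -wL²/12 = -(-11)·6²/12 = 33 kN·m
Load 3 — applied couple M₀=6 kN·m at a=4 m (b=L-a=2):
  R_A = 6M₀ab/L³ = 6·6·4·2/6³ = 4/3 kN
  M_A = M₀b(2a-b)/L² = 6·2·(2·4-2)/6² = 2 kN·m
  R_B = -6M₀ab/L³ = -6·6·4·2/6³ = -4/3 kN
  M_B = M₀a(2b-a)/L² = 6·4·(2·2-4)/6² = 0 kN·m
Superposition: R_A = -653/30 kN, M_A = -89/5 kN·m, R_B = -337/30 kN, M_B = 66/5 kN·m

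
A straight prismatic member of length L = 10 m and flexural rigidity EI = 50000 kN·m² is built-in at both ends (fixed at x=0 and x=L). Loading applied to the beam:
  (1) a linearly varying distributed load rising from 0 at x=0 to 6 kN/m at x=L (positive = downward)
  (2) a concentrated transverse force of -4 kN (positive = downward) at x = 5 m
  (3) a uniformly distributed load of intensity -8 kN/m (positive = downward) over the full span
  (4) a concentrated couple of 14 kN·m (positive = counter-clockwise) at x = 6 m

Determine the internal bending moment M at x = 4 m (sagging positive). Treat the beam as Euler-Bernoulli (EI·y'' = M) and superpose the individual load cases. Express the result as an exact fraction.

Load 1 — triangular load w₀=6 kN/m (0→w₀ over full span):
  M_1 = 3w₀Lx/20 - w₀L²/30 - w₀x³/(6L) = 3·6·10·4/20 - 6·10²/30 - 6·4³/(6·10) = 48/5 kN·m
Load 2 — point force P=-4 kN at a=5 m (b=L-a=5):
  M_2 = Pb²(3a+b)x/L³ - Pab²/L²  [x≤a] = (-4)·5²·(3·5+5)·4/10³ - (-4)·5·5²/10² = -3 kN·m
Load 3 — uniform load w=-8 kN/m over full span:
  M_3 = wLx/2 - wL²/12 - wx²/2 = (-8)·10·4/2 - (-8)·10²/12 - (-8)·4²/2 = -88/3 kN·m
Load 4 — applied couple M₀=14 kN·m at a=6 m (b=L-a=4):
  M_4 = R_Ax - M_A  [x≤a] with R_A=252/125, M_A=112/25 = (252/125)·4 - (112/25) = 448/125 kN·m
Superposition: M = Σ M_i = -7181/375 kN·m ≈ -19.149333 kN·m

M(4) = -7181/375 kN·m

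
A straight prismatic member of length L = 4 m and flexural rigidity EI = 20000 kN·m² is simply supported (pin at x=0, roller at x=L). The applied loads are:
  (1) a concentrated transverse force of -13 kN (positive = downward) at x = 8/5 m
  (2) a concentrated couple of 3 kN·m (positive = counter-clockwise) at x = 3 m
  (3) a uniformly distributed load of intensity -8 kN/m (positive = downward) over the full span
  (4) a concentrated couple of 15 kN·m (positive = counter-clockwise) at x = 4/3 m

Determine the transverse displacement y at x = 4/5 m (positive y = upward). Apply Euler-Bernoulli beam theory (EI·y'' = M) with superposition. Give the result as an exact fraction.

Load 1 — point force P=-13 kN at a=8/5 m (b=L-a=12/5):
  y_1 = -Pbx(L²-b²-x²)/(6LEI)  [x≤a] = -(-13)·(12/5)·(4/5)·(4²-(12/5)²-(4/5)²)/(6·4·20000) = 39/78125 m
Load 2 — applied couple M₀=3 kN·m at a=3 m (b=L-a=1):
  y_2 = (M₀x³/(6L)+C₁x)/EI  [x≤a] with C₁=M₀(3b²-L²)/(6L)=-13/8 = (3·(4/5)³/(6·4)+(-13/8)·(4/5))/20000 = -309/5000000 m
Load 3 — uniform load w=-8 kN/m over full span:
  y_3 = -wx(L³-2Lx²+x³)/(24EI) = -(-8)·(4/5)·(4³-2·4·(4/5)²+(4/5)³)/(24·20000) = 928/1171875 m
Load 4 — applied couple M₀=15 kN·m at a=4/3 m (b=L-a=8/3):
  y_4 = (M₀x³/(6L)+C₁x)/EI  [x≤a] with C₁=M₀(3b²-L²)/(6L)=10/3 = (15·(4/5)³/(6·4)+(10/3)·(4/5))/20000 = 7/46875 m
Superposition: y = Σ y_i = 103397/75000000 m ≈ 0.001379 m

y(4/5) = 103397/75000000 m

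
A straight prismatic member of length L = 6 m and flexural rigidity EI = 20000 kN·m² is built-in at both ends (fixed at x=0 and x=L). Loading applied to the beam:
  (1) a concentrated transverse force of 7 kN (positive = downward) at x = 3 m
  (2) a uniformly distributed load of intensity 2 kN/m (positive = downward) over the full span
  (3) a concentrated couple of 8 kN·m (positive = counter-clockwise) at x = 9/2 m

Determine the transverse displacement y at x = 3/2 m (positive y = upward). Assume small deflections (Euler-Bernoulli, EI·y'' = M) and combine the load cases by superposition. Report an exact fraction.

Load 1 — point force P=7 kN at a=3 m (b=L-a=3):
  y_1 = -Pb²x²(3aL-(3a+b)x)/(6L³EI)  [x≤a] = -7·3²·(3/2)²·(3·3·6-(3·3+3)·(3/2))/(6·6³·20000) = -63/320000 m
Load 2 — uniform load w=2 kN/m over full span:
  y_2 = -wx²(L-x)²/(24EI) = -2·(3/2)²·(6-(3/2))²/(24·20000) = -243/1280000 m
Load 3 — applied couple M₀=8 kN·m at a=9/2 m (b=L-a=3/2):
  y_3 = (R_Ax³/6 - M_Ax²/2)/EI  [x≤a] with R_A=3/2, M_A=5/2 = ((3/2)·(3/2)³/6 - (5/2)·(3/2)²/2)/20000 = -63/640000 m
Superposition: y = Σ y_i = -621/1280000 m ≈ -0.000485 m

y(3/2) = -621/1280000 m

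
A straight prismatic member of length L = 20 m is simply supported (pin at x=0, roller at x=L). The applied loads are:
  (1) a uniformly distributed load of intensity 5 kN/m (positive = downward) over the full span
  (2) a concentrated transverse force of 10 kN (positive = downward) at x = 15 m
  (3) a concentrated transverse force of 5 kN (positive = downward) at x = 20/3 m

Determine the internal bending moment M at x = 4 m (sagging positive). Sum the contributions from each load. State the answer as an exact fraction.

M(4) = 550/3 kN·m

Load 1 — uniform load w=5 kN/m over full span:
  M_1 = wx(L-x)/2 = 5·4·(20-4)/2 = 160 kN·m
Load 2 — point force P=10 kN at a=15 m (b=L-a=5):
  M_2 = Pbx/L  [x≤a] = 10·5·4/20 = 10 kN·m
Load 3 — point force P=5 kN at a=20/3 m (b=L-a=40/3):
  M_3 = Pbx/L  [x≤a] = 5·(40/3)·4/20 = 40/3 kN·m
Superposition: M = Σ M_i = 550/3 kN·m ≈ 183.333333 kN·m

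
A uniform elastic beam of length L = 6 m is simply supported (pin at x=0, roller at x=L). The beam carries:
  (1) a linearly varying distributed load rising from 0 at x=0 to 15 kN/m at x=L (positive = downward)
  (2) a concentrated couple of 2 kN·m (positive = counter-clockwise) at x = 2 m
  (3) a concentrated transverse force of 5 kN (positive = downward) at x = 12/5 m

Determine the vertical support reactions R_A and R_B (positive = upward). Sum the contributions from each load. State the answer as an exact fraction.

R_A = 55/3 kN, R_B = 95/3 kN

Load 1 — triangular load w₀=15 kN/m (0→w₀ over full span):
  R_A = w₀L/6 = 15·6/6 = 15 kN
  R_B = w₀L/3 = 15·6/3 = 30 kN
Load 2 — applied couple M₀=2 kN·m at a=2 m (b=L-a=4):
  R_A = M₀/L = 2/6 = 1/3 kN
  R_B = -M₀/L = -2/6 = -1/3 kN
Load 3 — point force P=5 kN at a=12/5 m (b=L-a=18/5):
  R_A = Pb/L = 5·(18/5)/6 = 3 kN
  R_B = Pa/L = 5·(12/5)/6 = 2 kN
Superposition: R_A = 55/3 kN, R_B = 95/3 kN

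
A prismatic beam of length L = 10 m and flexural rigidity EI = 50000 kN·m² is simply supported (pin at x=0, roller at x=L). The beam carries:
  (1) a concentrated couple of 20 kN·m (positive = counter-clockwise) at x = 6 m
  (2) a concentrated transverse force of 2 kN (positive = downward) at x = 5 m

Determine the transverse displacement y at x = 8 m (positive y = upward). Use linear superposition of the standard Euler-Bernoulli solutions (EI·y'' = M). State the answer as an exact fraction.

y(8) = -19/30000 m

Load 1 — applied couple M₀=20 kN·m at a=6 m (b=L-a=4):
  y_1 = (M₀x³/(6L)-M₀(x-a)²/2+C₁x)/EI  [x>a] with C₁=M₀(3b²-L²)/(6L)=-52/3 = (20·8³/(6·10)-20·(8-6)²/2+(-52/3)·8)/50000 = -1/6250 m
Load 2 — point force P=2 kN at a=5 m (b=L-a=5):
  y_2 = -Pa(L-x)(2Lx-a²-x²)/(6LEI)  [x>a] = -2·5·(10-8)·(2·10·8-5²-8²)/(6·10·50000) = -71/150000 m
Superposition: y = Σ y_i = -19/30000 m ≈ -0.000633 m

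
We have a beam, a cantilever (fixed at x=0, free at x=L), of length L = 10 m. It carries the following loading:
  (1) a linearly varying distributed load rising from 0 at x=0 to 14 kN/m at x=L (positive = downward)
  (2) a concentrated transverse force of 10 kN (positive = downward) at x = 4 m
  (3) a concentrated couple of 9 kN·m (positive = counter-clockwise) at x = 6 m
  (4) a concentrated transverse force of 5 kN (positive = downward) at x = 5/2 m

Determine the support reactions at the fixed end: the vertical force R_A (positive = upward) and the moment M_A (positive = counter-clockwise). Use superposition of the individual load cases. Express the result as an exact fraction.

Load 1 — triangular load w₀=14 kN/m (0→w₀ over full span):
  R_A = w₀L/2 = 14·10/2 = 70 kN
  M_A = w₀L²/3 = 14·10²/3 = 1400/3 kN·m
Load 2 — point force P=10 kN at a=4 m (b=L-a=6):
  R_A = P = 10 kN
  M_A = Pa = 10·4 = 40 kN·m
Load 3 — applied couple M₀=9 kN·m at a=6 m (b=L-a=4):
  R_A = 0 kN
  M_A = -M₀ = -9 kN·m
Load 4 — point force P=5 kN at a=5/2 m (b=L-a=15/2):
  R_A = P = 5 kN
  M_A = Pa = 5·(5/2) = 25/2 kN·m
Superposition: R_A = 85 kN, M_A = 3061/6 kN·m

R_A = 85 kN, M_A = 3061/6 kN·m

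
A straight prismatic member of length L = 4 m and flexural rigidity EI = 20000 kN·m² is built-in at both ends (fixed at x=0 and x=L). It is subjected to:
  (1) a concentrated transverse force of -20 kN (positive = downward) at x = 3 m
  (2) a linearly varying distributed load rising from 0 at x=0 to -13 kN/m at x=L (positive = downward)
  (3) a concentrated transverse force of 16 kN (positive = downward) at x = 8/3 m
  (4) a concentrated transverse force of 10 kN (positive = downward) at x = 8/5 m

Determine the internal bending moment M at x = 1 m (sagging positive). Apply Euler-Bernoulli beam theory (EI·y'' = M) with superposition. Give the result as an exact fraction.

M(1) = 577/1350 kN·m

Load 1 — point force P=-20 kN at a=3 m (b=L-a=1):
  M_1 = Pb²(3a+b)x/L³ - Pab²/L²  [x≤a] = (-20)·1²·(3·3+1)·1/4³ - (-20)·3·1²/4² = 5/8 kN·m
Load 2 — triangular load w₀=-13 kN/m (0→w₀ over full span):
  M_2 = 3w₀Lx/20 - w₀L²/30 - w₀x³/(6L) = 3·(-13)·4·1/20 - (-13)·4²/30 - (-13)·1³/(6·4) = -13/40 kN·m
Load 3 — point force P=16 kN at a=8/3 m (b=L-a=4/3):
  M_3 = Pb²(3a+b)x/L³ - Pab²/L²  [x≤a] = 16·(4/3)²·(3·(8/3)+(4/3))·1/4³ - 16·(8/3)·(4/3)²/4² = -16/27 kN·m
Load 4 — point force P=10 kN at a=8/5 m (b=L-a=12/5):
  M_4 = Pb²(3a+b)x/L³ - Pab²/L²  [x≤a] = 10·(12/5)²·(3·(8/5)+(12/5))·1/4³ - 10·(8/5)·(12/5)²/4² = 18/25 kN·m
Superposition: M = Σ M_i = 577/1350 kN·m ≈ 0.427407 kN·m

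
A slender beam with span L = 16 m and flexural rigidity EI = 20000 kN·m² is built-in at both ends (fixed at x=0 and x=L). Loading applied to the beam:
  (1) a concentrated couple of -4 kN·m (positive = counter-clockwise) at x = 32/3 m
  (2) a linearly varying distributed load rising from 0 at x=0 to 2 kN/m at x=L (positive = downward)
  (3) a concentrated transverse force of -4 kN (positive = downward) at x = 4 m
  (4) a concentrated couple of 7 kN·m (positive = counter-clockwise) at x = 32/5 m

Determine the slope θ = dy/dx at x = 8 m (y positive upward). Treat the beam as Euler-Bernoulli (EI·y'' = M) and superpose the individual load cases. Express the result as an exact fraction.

Load 1 — applied couple M₀=-4 kN·m at a=32/3 m (b=L-a=16/3):
  θ_1 = (R_Ax²/2 - M_Ax)/EI  [x≤a] with R_A=-1/3, M_A=-4/3 = ((-1/3)·8²/2 - (-4/3)·8)/20000 = 0 rad
Load 2 — triangular load w₀=2 kN/m (0→w₀ over full span):
  θ_2 = -w₀(2x(L-x)(L-2x)(x+2L)+x²(L-x)²)/(120LEI) = -2·(2·8·(16-8)·(16-2·8)·(8+2·16)+8²·(16-8)²)/(120·16·20000) = -2/9375 rad
Load 3 — point force P=-4 kN at a=4 m (b=L-a=12):
  θ_3 = Pa²(L-x)(2bL-(3b+a)(L-x))/(2L³EI)  [x>a] = (-4)·4²·(16-8)·(2·12·16-(3·12+4)·(16-8))/(2·16³·20000) = -1/5000 rad
Load 4 — applied couple M₀=7 kN·m at a=32/5 m (b=L-a=48/5):
  θ_4 = (R_Ax²/2 - M_Ax - M₀(x-a))/EI  [x>a] with R_A=63/100, M_A=21/25 = ((63/100)·8²/2 - (21/25)·8 - 7·(8-(32/5)))/20000 = 7/62500 rad
Superposition: θ = Σ θ_i = -113/375000 rad ≈ -0.000301 rad

θ(8) = -113/375000 rad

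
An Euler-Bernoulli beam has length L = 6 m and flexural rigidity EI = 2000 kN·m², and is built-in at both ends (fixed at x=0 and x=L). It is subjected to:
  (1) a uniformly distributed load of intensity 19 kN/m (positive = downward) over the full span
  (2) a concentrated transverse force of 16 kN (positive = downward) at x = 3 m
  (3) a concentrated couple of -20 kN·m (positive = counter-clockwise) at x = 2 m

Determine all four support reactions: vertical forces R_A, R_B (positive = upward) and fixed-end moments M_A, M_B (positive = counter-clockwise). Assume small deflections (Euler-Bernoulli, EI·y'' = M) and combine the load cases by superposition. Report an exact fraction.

R_A = 545/9 kN, M_A = 69 kN·m, R_B = 625/9 kN, M_B = -227/3 kN·m

Load 1 — uniform load w=19 kN/m over full span:
  R_A = wL/2 = 19·6/2 = 57 kN
  M_A = wL²/12 = 19·6²/12 = 57 kN·m
  R_B = wL/2 = 19·6/2 = 57 kN
  M_B = -wL²/12 = -19·6²/12 = -57 kN·m
Load 2 — point force P=16 kN at a=3 m (b=L-a=3):
  R_A = Pb²(3a+b)/L³ = 16·3²·(3·3+3)/6³ = 8 kN
  M_A = Pab²/L² = 16·3·3²/6² = 12 kN·m
  R_B = Pa²(a+3b)/L³ = 16·3²·(3+3·3)/6³ = 8 kN
  M_B = -Pa²b/L² = -16·3²·3/6² = -12 kN·m
Load 3 — applied couple M₀=-20 kN·m at a=2 m (b=L-a=4):
  R_A = 6M₀ab/L³ = 6·(-20)·2·4/6³ = -40/9 kN
  M_A = M₀b(2a-b)/L² = (-20)·4·(2·2-4)/6² = 0 kN·m
  R_B = -6M₀ab/L³ = -6·(-20)·2·4/6³ = 40/9 kN
  M_B = M₀a(2b-a)/L² = (-20)·2·(2·4-2)/6² = -20/3 kN·m
Superposition: R_A = 545/9 kN, M_A = 69 kN·m, R_B = 625/9 kN, M_B = -227/3 kN·m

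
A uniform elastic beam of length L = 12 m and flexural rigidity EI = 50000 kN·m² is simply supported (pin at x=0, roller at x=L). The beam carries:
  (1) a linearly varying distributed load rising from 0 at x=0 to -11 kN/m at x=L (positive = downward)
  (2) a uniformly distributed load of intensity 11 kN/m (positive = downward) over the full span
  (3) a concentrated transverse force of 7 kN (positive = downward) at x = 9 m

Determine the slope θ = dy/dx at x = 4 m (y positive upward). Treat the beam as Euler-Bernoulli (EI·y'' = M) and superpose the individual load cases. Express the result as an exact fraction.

Load 1 — triangular load w₀=-11 kN/m (0→w₀ over full span):
  θ_1 = -w₀(7L⁴-30L²x²+15x⁴)/(360LEI) = -(-11)·(7·12⁴-30·12²·4²+15·4⁴)/(360·12·50000) = 572/140625 rad
Load 2 — uniform load w=11 kN/m over full span:
  θ_2 = -w(L³-6Lx²+4x³)/(24EI) = -11·(12³-6·12·4²+4·4³)/(24·50000) = -143/18750 rad
Load 3 — point force P=7 kN at a=9 m (b=L-a=3):
  θ_3 = -Pb(L²-b²-3x²)/(6LEI)  [x≤a] = -7·3·(12²-3²-3·4²)/(6·12·50000) = -203/400000 rad
Superposition: θ = Σ θ_i = -73199/18000000 rad ≈ -0.004067 rad

θ(4) = -73199/18000000 rad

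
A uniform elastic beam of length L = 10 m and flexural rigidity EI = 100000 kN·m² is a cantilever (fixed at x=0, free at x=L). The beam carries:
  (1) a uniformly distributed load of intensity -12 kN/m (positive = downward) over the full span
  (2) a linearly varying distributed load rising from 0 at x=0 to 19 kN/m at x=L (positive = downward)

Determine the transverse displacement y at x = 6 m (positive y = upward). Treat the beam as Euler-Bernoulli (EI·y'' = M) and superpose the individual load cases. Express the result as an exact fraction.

y(6) = -12189/1250000 m

Load 1 — uniform load w=-12 kN/m over full span:
  y_1 = -wx²(x²-4Lx+6L²)/(24EI) = -(-12)·6²·(6²-4·10·6+6·10²)/(24·100000) = 891/12500 m
Load 2 — triangular load w₀=19 kN/m (0→w₀ over full span):
  y_2 = (w₀Lx³/12-w₀L²x²/6-w₀x⁵/(120L))/EI = (19·10·6³/12-19·10²·6²/6-19·6⁵/(120·10))/100000 = -101289/1250000 m
Superposition: y = Σ y_i = -12189/1250000 m ≈ -0.009751 m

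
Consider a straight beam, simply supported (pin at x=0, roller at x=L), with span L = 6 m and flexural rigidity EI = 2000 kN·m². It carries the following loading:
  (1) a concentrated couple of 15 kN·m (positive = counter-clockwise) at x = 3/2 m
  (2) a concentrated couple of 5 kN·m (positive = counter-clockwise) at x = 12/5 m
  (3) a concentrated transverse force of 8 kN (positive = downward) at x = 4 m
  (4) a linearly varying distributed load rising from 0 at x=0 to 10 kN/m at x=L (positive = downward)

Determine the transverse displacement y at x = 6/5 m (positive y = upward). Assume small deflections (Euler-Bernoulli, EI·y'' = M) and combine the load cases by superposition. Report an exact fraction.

y(6/5) = -3752867/150000000 m

Load 1 — applied couple M₀=15 kN·m at a=3/2 m (b=L-a=9/2):
  y_1 = (M₀x³/(6L)+C₁x)/EI  [x≤a] with C₁=M₀(3b²-L²)/(6L)=165/16 = (15·(6/5)³/(6·6)+(165/16)·(6/5))/2000 = 2619/400000 m
Load 2 — applied couple M₀=5 kN·m at a=12/5 m (b=L-a=18/5):
  y_2 = (M₀x³/(6L)+C₁x)/EI  [x≤a] with C₁=M₀(3b²-L²)/(6L)=2/5 = (5·(6/5)³/(6·6)+(2/5)·(6/5))/2000 = 9/25000 m
Load 3 — point force P=8 kN at a=4 m (b=L-a=2):
  y_3 = -Pbx(L²-b²-x²)/(6LEI)  [x≤a] = -8·2·(6/5)·(6²-2²-(6/5)²)/(6·6·2000) = -382/46875 m
Load 4 — triangular load w₀=10 kN/m (0→w₀ over full span):
  y_4 = -w₀x(7L⁴-10L²x²+3x⁴)/(360LEI) = -10·(6/5)·(7·6⁴-10·6²·(6/5)²+3·(6/5)⁴)/(360·6·2000) = -9288/390625 m
Superposition: y = Σ y_i = -3752867/150000000 m ≈ -0.025019 m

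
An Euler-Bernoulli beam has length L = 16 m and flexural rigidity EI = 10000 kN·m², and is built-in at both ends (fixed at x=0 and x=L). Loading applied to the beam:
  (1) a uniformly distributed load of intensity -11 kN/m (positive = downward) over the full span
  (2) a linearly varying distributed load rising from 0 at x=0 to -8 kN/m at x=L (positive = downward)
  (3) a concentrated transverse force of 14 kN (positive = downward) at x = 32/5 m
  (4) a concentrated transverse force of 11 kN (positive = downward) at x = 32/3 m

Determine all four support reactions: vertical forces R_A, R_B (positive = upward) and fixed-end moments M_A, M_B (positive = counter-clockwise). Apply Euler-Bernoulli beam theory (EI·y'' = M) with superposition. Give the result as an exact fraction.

Load 1 — uniform load w=-11 kN/m over full span:
  R_A = wL/2 = (-11)·16/2 = -88 kN
  M_A = wL²/12 = (-11)·16²/12 = -704/3 kN·m
  R_B = wL/2 = (-11)·16/2 = -88 kN
  M_B = -wL²/12 = -(-11)·16²/12 = 704/3 kN·m
Load 2 — triangular load w₀=-8 kN/m (0→w₀ over full span):
  R_A = 3w₀L/20 = 3·(-8)·16/20 = -96/5 kN
  M_A = w₀L²/30 = (-8)·16²/30 = -1024/15 kN·m
  R_B = 7w₀L/20 = 7·(-8)·16/20 = -224/5 kN
  M_B = -w₀L²/20 = -(-8)·16²/20 = 512/5 kN·m
Load 3 — point force P=14 kN at a=32/5 m (b=L-a=48/5):
  R_A = Pb²(3a+b)/L³ = 14·(48/5)²·(3·(32/5)+(48/5))/16³ = 1134/125 kN
  M_A = Pab²/L² = 14·(32/5)·(48/5)²/16² = 4032/125 kN·m
  R_B = Pa²(a+3b)/L³ = 14·(32/5)²·((32/5)+3·(48/5))/16³ = 616/125 kN
  M_B = -Pa²b/L² = -14·(32/5)²·(48/5)/16² = -2688/125 kN·m
Load 4 — point force P=11 kN at a=32/3 m (b=L-a=16/3):
  R_A = Pb²(3a+b)/L³ = 11·(16/3)²·(3·(32/3)+(16/3))/16³ = 77/27 kN
  M_A = Pab²/L² = 11·(32/3)·(16/3)²/16² = 352/27 kN·m
  R_B = Pa²(a+3b)/L³ = 11·(32/3)²·((32/3)+3·(16/3))/16³ = 220/27 kN
  M_B = -Pa²b/L² = -11·(32/3)²·(16/3)/16² = -704/27 kN·m
Superposition: R_A = -321557/3375 kN, M_A = -869536/3375 kN·m, R_B = -404068/3375 kN, M_B = 977024/3375 kN·m

R_A = -321557/3375 kN, M_A = -869536/3375 kN·m, R_B = -404068/3375 kN, M_B = 977024/3375 kN·m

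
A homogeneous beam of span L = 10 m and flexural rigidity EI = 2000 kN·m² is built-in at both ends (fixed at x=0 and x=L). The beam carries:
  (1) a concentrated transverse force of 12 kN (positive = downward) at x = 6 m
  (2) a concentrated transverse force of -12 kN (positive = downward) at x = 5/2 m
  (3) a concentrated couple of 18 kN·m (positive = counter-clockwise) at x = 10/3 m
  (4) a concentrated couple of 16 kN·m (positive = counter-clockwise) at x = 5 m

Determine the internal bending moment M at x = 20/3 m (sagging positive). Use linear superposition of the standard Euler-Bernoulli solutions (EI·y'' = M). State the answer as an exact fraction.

M(20/3) = 403/200 kN·m

Load 1 — point force P=12 kN at a=6 m (b=L-a=4):
  M_1 = Pa²(a+3b)(L-x)/L³ - Pa²b/L²  [x>a] = 12·6²·(6+3·4)·(10-(20/3))/10³ - 12·6²·4/10² = 216/25 kN·m
Load 2 — point force P=-12 kN at a=5/2 m (b=L-a=15/2):
  M_2 = Pa²(a+3b)(L-x)/L³ - Pa²b/L²  [x>a] = (-12)·(5/2)²·((5/2)+3·(15/2))·(10-(20/3))/10³ - (-12)·(5/2)²·(15/2)/10² = -5/8 kN·m
Load 3 — applied couple M₀=18 kN·m at a=10/3 m (b=L-a=20/3):
  M_3 = R_Ax - M_A - M₀  [x>a] with R_A=12/5, M_A=0 = (12/5)·(20/3) - 0 - 18 = -2 kN·m
Load 4 — applied couple M₀=16 kN·m at a=5 m (b=L-a=5):
  M_4 = R_Ax - M_A - M₀  [x>a] with R_A=12/5, M_A=4 = (12/5)·(20/3) - 4 - 16 = -4 kN·m
Superposition: M = Σ M_i = 403/200 kN·m ≈ 2.015000 kN·m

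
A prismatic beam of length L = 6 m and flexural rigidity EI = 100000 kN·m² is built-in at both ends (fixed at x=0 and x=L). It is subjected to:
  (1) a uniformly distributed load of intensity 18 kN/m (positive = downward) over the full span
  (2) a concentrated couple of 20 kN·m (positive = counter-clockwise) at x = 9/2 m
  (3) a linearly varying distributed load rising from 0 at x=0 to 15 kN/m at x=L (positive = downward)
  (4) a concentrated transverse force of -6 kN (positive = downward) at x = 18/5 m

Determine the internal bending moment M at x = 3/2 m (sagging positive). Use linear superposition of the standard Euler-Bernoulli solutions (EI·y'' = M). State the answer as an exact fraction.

M(3/2) = 29027/4000 kN·m

Load 1 — uniform load w=18 kN/m over full span:
  M_1 = wLx/2 - wL²/12 - wx²/2 = 18·6·(3/2)/2 - 18·6²/12 - 18·(3/2)²/2 = 27/4 kN·m
Load 2 — applied couple M₀=20 kN·m at a=9/2 m (b=L-a=3/2):
  M_2 = R_Ax - M_A  [x≤a] with R_A=15/4, M_A=25/4 = (15/4)·(3/2) - (25/4) = -5/8 kN·m
Load 3 — triangular load w₀=15 kN/m (0→w₀ over full span):
  M_3 = 3w₀Lx/20 - w₀L²/30 - w₀x³/(6L) = 3·15·6·(3/2)/20 - 15·6²/30 - 15·(3/2)³/(6·6) = 27/32 kN·m
Load 4 — point force P=-6 kN at a=18/5 m (b=L-a=12/5):
  M_4 = Pb²(3a+b)x/L³ - Pab²/L²  [x≤a] = (-6)·(12/5)²·(3·(18/5)+(12/5))·(3/2)/6³ - (-6)·(18/5)·(12/5)²/6² = 36/125 kN·m
Superposition: M = Σ M_i = 29027/4000 kN·m ≈ 7.256750 kN·m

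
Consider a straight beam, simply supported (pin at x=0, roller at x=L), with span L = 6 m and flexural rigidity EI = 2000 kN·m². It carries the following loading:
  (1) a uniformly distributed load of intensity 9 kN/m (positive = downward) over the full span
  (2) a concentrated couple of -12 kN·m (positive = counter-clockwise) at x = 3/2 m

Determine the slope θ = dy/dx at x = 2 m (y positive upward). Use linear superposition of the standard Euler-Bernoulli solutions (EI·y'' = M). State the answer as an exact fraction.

Load 1 — uniform load w=9 kN/m over full span:
  θ_1 = -w(L³-6Lx²+4x³)/(24EI) = -9·(6³-6·6·2²+4·2³)/(24·2000) = -39/2000 rad
Load 2 — applied couple M₀=-12 kN·m at a=3/2 m (b=L-a=9/2):
  θ_2 = (M₀x²/(2L)-M₀(x-a)+C₁)/EI  [x>a] with C₁=M₀(3b²-L²)/(6L)=-33/4 = ((-12)·2²/(2·6)-(-12)·(2-(3/2))+(-33/4))/2000 = -1/320 rad
Superposition: θ = Σ θ_i = -181/8000 rad ≈ -0.022625 rad

θ(2) = -181/8000 rad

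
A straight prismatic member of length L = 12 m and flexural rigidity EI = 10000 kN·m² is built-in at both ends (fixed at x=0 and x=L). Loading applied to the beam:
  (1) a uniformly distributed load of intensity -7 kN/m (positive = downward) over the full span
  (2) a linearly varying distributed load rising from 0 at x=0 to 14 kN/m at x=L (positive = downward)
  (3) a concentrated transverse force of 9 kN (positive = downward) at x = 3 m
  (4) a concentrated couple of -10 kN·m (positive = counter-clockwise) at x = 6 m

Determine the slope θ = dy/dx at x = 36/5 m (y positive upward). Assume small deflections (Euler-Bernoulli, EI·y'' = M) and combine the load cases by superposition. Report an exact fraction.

Load 1 — uniform load w=-7 kN/m over full span:
  θ_1 = -wx(L-x)(L-2x)/(12EI) = -(-7)·(36/5)·(12-(36/5))·(12-2·(36/5))/(12·10000) = -378/78125 rad
Load 2 — triangular load w₀=14 kN/m (0→w₀ over full span):
  θ_2 = -w₀(2x(L-x)(L-2x)(x+2L)+x²(L-x)²)/(120LEI) = -14·(2·(36/5)·(12-(36/5))·(12-2·(36/5))·((36/5)+2·12)+(36/5)²·(12-(36/5))²)/(120·12·10000) = 1512/390625 rad
Load 3 — point force P=9 kN at a=3 m (b=L-a=9):
  θ_3 = Pa²(L-x)(2bL-(3b+a)(L-x))/(2L³EI)  [x>a] = 9·3²·(12-(36/5))·(2·9·12-(3·9+3)·(12-(36/5)))/(2·12³·10000) = 81/100000 rad
Load 4 — applied couple M₀=-10 kN·m at a=6 m (b=L-a=6):
  θ_4 = (R_Ax²/2 - M_Ax - M₀(x-a))/EI  [x>a] with R_A=-5/4, M_A=-5/2 = ((-5/4)·(36/5)²/2 - (-5/2)·(36/5) - (-10)·((36/5)-6))/10000 = -3/12500 rad
Superposition: θ = Σ θ_i = -4971/12500000 rad ≈ -0.000398 rad

θ(36/5) = -4971/12500000 rad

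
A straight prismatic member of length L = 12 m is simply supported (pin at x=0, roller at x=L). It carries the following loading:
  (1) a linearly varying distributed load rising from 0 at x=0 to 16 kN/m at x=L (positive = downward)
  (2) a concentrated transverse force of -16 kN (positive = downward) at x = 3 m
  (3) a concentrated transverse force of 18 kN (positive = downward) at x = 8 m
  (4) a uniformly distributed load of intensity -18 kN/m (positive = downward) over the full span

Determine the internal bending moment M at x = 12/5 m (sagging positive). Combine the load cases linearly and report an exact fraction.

M(12/5) = -18504/125 kN·m

Load 1 — triangular load w₀=16 kN/m (0→w₀ over full span):
  M_1 = w₀Lx/6 - w₀x³/(6L) = 16·12·(12/5)/6 - 16·(12/5)³/(6·12) = 9216/125 kN·m
Load 2 — point force P=-16 kN at a=3 m (b=L-a=9):
  M_2 = Pbx/L  [x≤a] = (-16)·9·(12/5)/12 = -144/5 kN·m
Load 3 — point force P=18 kN at a=8 m (b=L-a=4):
  M_3 = Pbx/L  [x≤a] = 18·4·(12/5)/12 = 72/5 kN·m
Load 4 — uniform load w=-18 kN/m over full span:
  M_4 = wx(L-x)/2 = (-18)·(12/5)·(12-(12/5))/2 = -5184/25 kN·m
Superposition: M = Σ M_i = -18504/125 kN·m ≈ -148.032000 kN·m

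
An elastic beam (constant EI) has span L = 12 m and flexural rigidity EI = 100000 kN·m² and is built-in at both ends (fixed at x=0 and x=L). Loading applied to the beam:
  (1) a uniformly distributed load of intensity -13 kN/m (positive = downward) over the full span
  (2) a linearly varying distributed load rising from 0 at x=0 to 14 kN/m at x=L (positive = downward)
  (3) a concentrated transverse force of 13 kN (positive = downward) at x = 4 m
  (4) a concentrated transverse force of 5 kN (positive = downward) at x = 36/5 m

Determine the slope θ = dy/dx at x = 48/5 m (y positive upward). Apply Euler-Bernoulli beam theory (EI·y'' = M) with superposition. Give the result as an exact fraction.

Load 1 — uniform load w=-13 kN/m over full span:
  θ_1 = -wx(L-x)(L-2x)/(12EI) = -(-13)·(48/5)·(12-(48/5))·(12-2·(48/5))/(12·100000) = -702/390625 rad
Load 2 — triangular load w₀=14 kN/m (0→w₀ over full span):
  θ_2 = -w₀(2x(L-x)(L-2x)(x+2L)+x²(L-x)²)/(120LEI) = -14·(2·(48/5)·(12-(48/5))·(12-2·(48/5))·((48/5)+2·12)+(48/5)²·(12-(48/5))²)/(120·12·100000) = 2016/1953125 rad
Load 3 — point force P=13 kN at a=4 m (b=L-a=8):
  θ_3 = Pa²(L-x)(2bL-(3b+a)(L-x))/(2L³EI)  [x>a] = 13·4²·(12-(48/5))·(2·8·12-(3·8+4)·(12-(48/5)))/(2·12³·100000) = 169/937500 rad
Load 4 — point force P=5 kN at a=36/5 m (b=L-a=24/5):
  θ_4 = Pa²(L-x)(2bL-(3b+a)(L-x))/(2L³EI)  [x>a] = 5·(36/5)²·(12-(48/5))·(2·(24/5)·12-(3·(24/5)+(36/5))·(12-(48/5)))/(2·12³·100000) = 891/7812500 rad
Superposition: θ = Σ θ_i = -1103/2343750 rad ≈ -0.000471 rad

θ(48/5) = -1103/2343750 rad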